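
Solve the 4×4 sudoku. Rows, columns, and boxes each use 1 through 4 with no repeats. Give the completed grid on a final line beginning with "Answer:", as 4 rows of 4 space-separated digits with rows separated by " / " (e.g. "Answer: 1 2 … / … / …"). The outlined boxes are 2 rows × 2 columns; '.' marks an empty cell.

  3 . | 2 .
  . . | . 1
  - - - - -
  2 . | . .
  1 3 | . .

Step 1. [r4c3∈{4}] r4c3 is down to just 4, so r4c3=4.
Step 2. [r2c1∈{4}] r2c1 is down to just 4, so r2c1=4.
Step 3. [r2c3∈{3}] nothing but 3 survives at r2c3, so r2c3=3.
Step 4. [r2c2∈{2}] r2c2's peers cover all but 2, so r2c2=2.
Step 5. [r3c4∈{3}] only 3 remains possible at r3c4. So r3c4=3.
Step 6. [r3c3∈{1}] only 1 remains possible at r3c3 ⇒ r3c3=1.
Step 7. [r3c2∈{4}] nothing but 4 survives at r3c2, so r3c2=4.
Step 8. [r4c4∈{2}] nothing but 2 survives at r4c4, so r4c4=2.
Step 9. [r1c4∈{4}] r1c4's peers cover all but 4 ⇒ r1c4=4.
Step 10. [r1c2∈{1}] r1c2 is down to just 1, so r1c2=1.

Answer: 3 1 2 4 / 4 2 3 1 / 2 4 1 3 / 1 3 4 2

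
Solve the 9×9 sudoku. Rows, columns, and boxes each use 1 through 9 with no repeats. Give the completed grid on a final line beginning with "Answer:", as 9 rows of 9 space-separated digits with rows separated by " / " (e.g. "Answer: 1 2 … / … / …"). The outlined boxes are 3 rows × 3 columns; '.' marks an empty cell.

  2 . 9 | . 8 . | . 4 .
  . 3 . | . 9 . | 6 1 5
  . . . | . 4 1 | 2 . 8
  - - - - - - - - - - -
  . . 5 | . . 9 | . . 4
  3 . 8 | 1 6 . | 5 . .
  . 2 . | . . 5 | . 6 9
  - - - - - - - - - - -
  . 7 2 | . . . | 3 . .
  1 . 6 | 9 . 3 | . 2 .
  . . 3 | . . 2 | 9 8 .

Step 1. [r2c6∈{7}] r2c6's peers cover all but 7 ⇒ r2c6=7.
Step 2. [r8c9∈{7}] nothing but 7 survives at r8c9 ⇒ r8c9=7.
Step 3. [r8c5∈{5}] only 5 remains possible at r8c5, so r8c5=5.
Step 4. [r5c8∈{7}] r5c8 has the single candidate 7, so r5c8=7.
Step 5. [r6c3∈{1,4,7}] r6c3 is the only open cell in col 3 admitting 1 ⇒ r6c3=1.
Step 6. [r7c6∈{4,6,8}] col 6 places 8 nowhere but r7c6 ⇒ r7c6=8.
Step 7. [r1c6∈{6}] r1c6 is down to just 6 ⇒ r1c6=6.
Step 8. [r4c8∈{3}] r4c8's peers cover all but 3, so r4c8=3.
Step 9. [r3c4∈{3,5}] 3 has one home in row 3: r3c4, so r3c4=3.
Step 10. [r6c7∈{8}] only 8 remains possible at r6c7. So r6c7=8.
Step 11. [r4c2∈{6}] r4c2 has the single candidate 6. So r4c2=6.
Step 12. [r4c1∈{7}] r4c1 is down to just 7 ⇒ r4c1=7.
Step 13. [r6c1∈{4}] r6c1 has the single candidate 4 ⇒ r6c1=4.
Step 14. [r3c2∈{5}] r3c2's peers cover all but 5, so r3c2=5.
Step 15. [r6c4∈{7}] only 7 remains possible at r6c4, so r6c4=7.
Step 16. [r9c2∈{4}] r9c2's peers cover all but 4, so r9c2=4.
Step 17. [r9c4∈{6}] r9c4 is down to just 6, so r9c4=6.
Step 18. [r7c5∈{1}] nothing but 1 survives at r7c5 ⇒ r7c5=1.
Step 19. [r9c1∈{5}] only 5 remains possible at r9c1 ⇒ r9c1=5.
Step 20. [r4c4∈{2,8}] row 4 places 8 nowhere but r4c4 ⇒ r4c4=8.
Step 21. [r4c5∈{2}] only 2 remains possible at r4c5 ⇒ r4c5=2.
Step 22. [r7c9∈{6}] nothing but 6 survives at r7c9 ⇒ r7c9=6.
Step 23. [r1c2∈{1}] nothing but 1 survives at r1c2, so r1c2=1.
Step 24. [r7c8∈{5}] only 5 remains possible at r7c8 ⇒ r7c8=5.
Step 25. [r5c6∈{4}] r5c6 is down to just 4. So r5c6=4.
Step 26. [r1c4∈{5}] only 5 remains possible at r1c4. So r1c4=5.
Step 27. [r3c8∈{9}] r3c8 has the single candidate 9. So r3c8=9.
Step 28. [r7c4∈{4}] nothing but 4 survives at r7c4 ⇒ r7c4=4.
Step 29. [r5c2∈{9}] r5c2 is down to just 9 ⇒ r5c2=9.
Step 30. [r1c9∈{3}] r1c9 is down to just 3, so r1c9=3.
Step 31. [r7c1∈{9}] nothing but 9 survives at r7c1, so r7c1=9.
Step 32. [r2c3∈{4}] r2c3 is down to just 4. So r2c3=4.
Step 33. [r3c1∈{6}] r3c1 has the single candidate 6, so r3c1=6.
Step 34. [r4c7∈{1}] r4c7's peers cover all but 1, so r4c7=1.
Step 35. [r6c5∈{3}] r6c5 is down to just 3. So r6c5=3.
Step 36. [r9c9∈{1}] r9c9 is down to just 1, so r9c9=1.
Step 37. [r2c4∈{2}] only 2 remains possible at r2c4 ⇒ r2c4=2.
Step 38. [r3c3∈{7}] r3c3 is down to just 7 ⇒ r3c3=7.
Step 39. [r8c7∈{4}] r8c7 is down to just 4, so r8c7=4.
Step 40. [r8c2∈{8}] r8c2's peers cover all but 8. So r8c2=8.
Step 41. [r1c7∈{7}] r1c7's peers cover all but 7 ⇒ r1c7=7.
Step 42. [r2c1∈{8}] r2c1 has the single candidate 8 ⇒ r2c1=8.
Step 43. [r5c9∈{2}] r5c9 is down to just 2 ⇒ r5c9=2.
Step 44. [r9c5∈{7}] r9c5 is down to just 7 ⇒ r9c5=7.

Answer: 2 1 9 5 8 6 7 4 3 / 8 3 4 2 9 7 6 1 5 / 6 5 7 3 4 1 2 9 8 / 7 6 5 8 2 9 1 3 4 / 3 9 8 1 6 4 5 7 2 / 4 2 1 7 3 5 8 6 9 / 9 7 2 4 1 8 3 5 6 / 1 8 6 9 5 3 4 2 7 / 5 4 3 6 7 2 9 8 1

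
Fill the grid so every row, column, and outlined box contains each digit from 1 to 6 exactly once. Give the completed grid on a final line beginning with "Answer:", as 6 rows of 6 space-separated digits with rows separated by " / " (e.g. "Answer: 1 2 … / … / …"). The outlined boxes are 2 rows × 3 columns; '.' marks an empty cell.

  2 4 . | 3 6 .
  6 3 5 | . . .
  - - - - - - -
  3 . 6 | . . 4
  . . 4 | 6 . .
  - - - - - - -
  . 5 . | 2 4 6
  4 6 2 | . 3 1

Step 1. [r4c1∈{1,5}] in col 1, 5 fits only at r4c1 ⇒ r4c1=5.
Step 2. [r3c5∈{1,2,5}] col 5 places 5 nowhere but r3c5. So r3c5=5.
Step 3. [r3c4∈{1}] only 1 remains possible at r3c4. So r3c4=1.
Step 4. [r4c5∈{2}] r4c5 has the single candidate 2, so r4c5=2.
Step 5. [r1c3∈{1}] r1c3 is down to just 1, so r1c3=1.
Step 6. [r1c6∈{5}] only 5 remains possible at r1c6 ⇒ r1c6=5.
Step 7. [r5c1∈{1}] r5c1 has the single candidate 1, so r5c1=1.
Step 8. [r2c5∈{1}] nothing but 1 survives at r2c5. So r2c5=1.
Step 9. [r5c3∈{3}] r5c3's peers cover all but 3, so r5c3=3.
Step 10. [r2c6∈{2}] r2c6 is down to just 2. So r2c6=2.
Step 11. [r2c4∈{4}] nothing but 4 survives at r2c4. So r2c4=4.
Step 12. [r4c6∈{3}] only 3 remains possible at r4c6 ⇒ r4c6=3.
Step 13. [r3c2∈{2}] r3c2's peers cover all but 2 ⇒ r3c2=2.
Step 14. [r6c4∈{5}] r6c4's peers cover all but 5. So r6c4=5.
Step 15. [r4c2∈{1}] r4c2 is down to just 1. So r4c2=1.

Answer: 2 4 1 3 6 5 / 6 3 5 4 1 2 / 3 2 6 1 5 4 / 5 1 4 6 2 3 / 1 5 3 2 4 6 / 4 6 2 5 3 1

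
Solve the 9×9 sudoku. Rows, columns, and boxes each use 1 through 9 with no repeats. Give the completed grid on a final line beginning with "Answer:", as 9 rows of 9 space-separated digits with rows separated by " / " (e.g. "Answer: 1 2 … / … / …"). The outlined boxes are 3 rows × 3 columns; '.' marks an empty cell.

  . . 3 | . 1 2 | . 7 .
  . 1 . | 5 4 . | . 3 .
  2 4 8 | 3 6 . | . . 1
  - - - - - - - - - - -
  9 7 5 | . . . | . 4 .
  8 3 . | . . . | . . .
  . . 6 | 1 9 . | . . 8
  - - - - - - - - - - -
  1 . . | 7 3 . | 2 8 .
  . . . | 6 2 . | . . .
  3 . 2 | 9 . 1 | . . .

Step 1. [r4c7∈{1,3,6}] in row 4, 1 fits only at r4c7, so r4c7=1.
Step 2. [r5c5∈{5,7}] col 5 places 7 nowhere but r5c5. So r5c5=7.
Step 3. [r9c5∈{5,8}] across col 5, 5 lands solely at r9c5 ⇒ r9c5=5.
Step 4. [r7c6∈{4}] r7c6's peers cover all but 4 ⇒ r7c6=4.
Step 5. [r7c3∈{9}] r7c3 has the single candidate 9, so r7c3=9.
Step 6. [r9c8∈{6}] r9c8 is down to just 6, so r9c8=6.
Step 7. [r7c9∈{5}] r7c9 has the single candidate 5. So r7c9=5.
Step 8. [r1c2∈{5,6,9}] in col 2, 9 fits only at r1c2 ⇒ r1c2=9.
Step 9. [r6c7∈{3,5,7}] r6c7 is the only open cell in row 6 admitting 7, so r6c7=7.
Step 10. [r9c7∈{4}] r9c7's peers cover all but 4 ⇒ r9c7=4.
Step 11. [r4c9∈{2,3,6}] across box 6, 3 lands solely at r4c9, so r4c9=3.
Step 12. [r1c4∈{8}] r1c4 is down to just 8. So r1c4=8.
Step 13. [r1c1∈{5,6}] in box 1, 5 fits only at r1c1. So r1c1=5.
Step 14. [r1c7∈{6}] only 6 remains possible at r1c7. So r1c7=6.
Step 15. [r2c3∈{7}] r2c3 is down to just 7 ⇒ r2c3=7.
Step 16. [r2c6∈{9}] r2c6's peers cover all but 9, so r2c6=9.
Step 17. [r5c9∈{2,6,9}] in col 9, 6 fits only at r5c9 ⇒ r5c9=6.
Step 18. [r5c6∈{5}] r5c6 has the single candidate 5 ⇒ r5c6=5.
Step 19. [r5c7∈{9}] r5c7's peers cover all but 9. So r5c7=9.
Step 20. [r5c8∈{2}] r5c8 is down to just 2 ⇒ r5c8=2.
Step 21. [r8c6∈{8}] r8c6 has the single candidate 8 ⇒ r8c6=8.
Step 22. [r8c9∈{7,9}] 9 has one home in col 9: r8c9 ⇒ r8c9=9.
Step 23. [r6c1∈{4}] r6c1's peers cover all but 4. So r6c1=4.
Step 24. [r3c7∈{5}] only 5 remains possible at r3c7, so r3c7=5.
Step 25. [r2c7∈{8}] r2c7's peers cover all but 8. So r2c7=8.
Step 26. [r4c5∈{8}] r4c5's peers cover all but 8, so r4c5=8.
Step 27. [r6c8∈{5}] r6c8 is down to just 5, so r6c8=5.
Step 28. [r5c3∈{1}] r5c3 is down to just 1 ⇒ r5c3=1.
Step 29. [r4c6∈{6}] only 6 remains possible at r4c6. So r4c6=6.
Step 30. [r3c6∈{7}] nothing but 7 survives at r3c6 ⇒ r3c6=7.
Step 31. [r6c2∈{2}] nothing but 2 survives at r6c2. So r6c2=2.
Step 32. [r8c7∈{3}] only 3 remains possible at r8c7, so r8c7=3.
Step 33. [r9c2∈{8}] nothing but 8 survives at r9c2. So r9c2=8.
Step 34. [r1c9∈{4}] nothing but 4 survives at r1c9 ⇒ r1c9=4.
Step 35. [r9c9∈{7}] only 7 remains possible at r9c9. So r9c9=7.
Step 36. [r8c8∈{1}] r8c8's peers cover all but 1 ⇒ r8c8=1.
Step 37. [r3c8∈{9}] r3c8 has the single candidate 9, so r3c8=9.
Step 38. [r7c2∈{6}] r7c2 has the single candidate 6. So r7c2=6.
Step 39. [r8c3∈{4}] r8c3's peers cover all but 4 ⇒ r8c3=4.
Step 40. [r4c4∈{2}] r4c4 is down to just 2 ⇒ r4c4=2.
Step 41. [r5c4∈{4}] only 4 remains possible at r5c4 ⇒ r5c4=4.
Step 42. [r6c6∈{3}] r6c6 is down to just 3 ⇒ r6c6=3.
Step 43. [r8c2∈{5}] r8c2 is down to just 5 ⇒ r8c2=5.
Step 44. [r2c9∈{2}] only 2 remains possible at r2c9 ⇒ r2c9=2.
Step 45. [r8c1∈{7}] only 7 remains possible at r8c1. So r8c1=7.
Step 46. [r2c1∈{6}] only 6 remains possible at r2c1 ⇒ r2c1=6.

Answer: 5 9 3 8 1 2 6 7 4 / 6 1 7 5 4 9 8 3 2 / 2 4 8 3 6 7 5 9 1 / 9 7 5 2 8 6 1 4 3 / 8 3 1 4 7 5 9 2 6 / 4 2 6 1 9 3 7 5 8 / 1 6 9 7 3 4 2 8 5 / 7 5 4 6 2 8 3 1 9 / 3 8 2 9 5 1 4 6 7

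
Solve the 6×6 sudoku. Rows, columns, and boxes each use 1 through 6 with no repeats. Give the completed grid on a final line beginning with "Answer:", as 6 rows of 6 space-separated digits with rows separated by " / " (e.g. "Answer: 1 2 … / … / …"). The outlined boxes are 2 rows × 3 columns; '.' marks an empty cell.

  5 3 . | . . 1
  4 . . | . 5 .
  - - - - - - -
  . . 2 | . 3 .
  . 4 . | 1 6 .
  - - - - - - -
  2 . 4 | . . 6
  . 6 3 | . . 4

Step 1. [r2c2∈{1,2}] across col 2, 2 lands solely at r2c2, so r2c2=2.
Step 2. [r6c1∈{1}] only 1 remains possible at r6c1 ⇒ r6c1=1.
Step 3. [r6c4∈{2,5}] 5 has one home in row 6: r6c4 ⇒ r6c4=5.
Step 4. [r1c4∈{2,4,6}] across col 4, 2 lands solely at r1c4. So r1c4=2.
Step 5. [r2c4∈{3,6}] r2c4 is the only open cell in col 4 admitting 6 ⇒ r2c4=6.
Step 6. [r3c6∈{5}] nothing but 5 survives at r3c6 ⇒ r3c6=5.
Step 7. [r3c2∈{1}] nothing but 1 survives at r3c2. So r3c2=1.
Step 8. [r2c3∈{1}] r2c3 has the single candidate 1, so r2c3=1.
Step 9. [r1c3∈{6}] nothing but 6 survives at r1c3, so r1c3=6.
Step 10. [r2c6∈{3}] r2c6 has the single candidate 3. So r2c6=3.
Step 11. [r5c4∈{3}] nothing but 3 survives at r5c4. So r5c4=3.
Step 12. [r6c5∈{2}] r6c5's peers cover all but 2 ⇒ r6c5=2.
Step 13. [r4c1∈{3}] r4c1's peers cover all but 3. So r4c1=3.
Step 14. [r3c4∈{4}] r3c4 has the single candidate 4. So r3c4=4.
Step 15. [r5c5∈{1}] r5c5's peers cover all but 1 ⇒ r5c5=1.
Step 16. [r3c1∈{6}] nothing but 6 survives at r3c1. So r3c1=6.
Step 17. [r5c2∈{5}] only 5 remains possible at r5c2. So r5c2=5.
Step 18. [r4c3∈{5}] r4c3's peers cover all but 5. So r4c3=5.
Step 19. [r1c5∈{4}] nothing but 4 survives at r1c5. So r1c5=4.
Step 20. [r4c6∈{2}] only 2 remains possible at r4c6. So r4c6=2.

Answer: 5 3 6 2 4 1 / 4 2 1 6 5 3 / 6 1 2 4 3 5 / 3 4 5 1 6 2 / 2 5 4 3 1 6 / 1 6 3 5 2 4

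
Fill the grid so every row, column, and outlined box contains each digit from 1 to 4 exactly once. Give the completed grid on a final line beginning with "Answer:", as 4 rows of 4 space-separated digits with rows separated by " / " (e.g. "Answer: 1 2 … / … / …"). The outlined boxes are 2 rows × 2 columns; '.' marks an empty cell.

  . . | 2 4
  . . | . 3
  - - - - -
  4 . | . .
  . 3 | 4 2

Step 1. [r1c2∈{1}] nothing but 1 survives at r1c2, so r1c2=1.
Step 2. [r3c4∈{1}] r3c4 has the single candidate 1 ⇒ r3c4=1.
Step 3. [r2c1∈{2}] r2c1 is down to just 2, so r2c1=2.
Step 4. [r4c1∈{1}] r4c1 is down to just 1. So r4c1=1.
Step 5. [r1c1∈{3}] r1c1 has the single candidate 3, so r1c1=3.
Step 6. [r3c2∈{2}] only 2 remains possible at r3c2. So r3c2=2.
Step 7. [r2c3∈{1}] r2c3 has the single candidate 1 ⇒ r2c3=1.
Step 8. [r3c3∈{3}] nothing but 3 survives at r3c3. So r3c3=3.
Step 9. [r2c2∈{4}] only 4 remains possible at r2c2 ⇒ r2c2=4.

Answer: 3 1 2 4 / 2 4 1 3 / 4 2 3 1 / 1 3 4 2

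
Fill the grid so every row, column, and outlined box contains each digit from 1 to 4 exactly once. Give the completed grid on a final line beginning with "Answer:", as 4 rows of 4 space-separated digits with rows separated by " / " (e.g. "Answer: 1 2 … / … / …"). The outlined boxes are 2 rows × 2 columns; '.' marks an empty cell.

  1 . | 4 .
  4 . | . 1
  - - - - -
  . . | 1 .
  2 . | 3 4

Step 1. [r2c2∈{2,3}] across row 2, 3 lands solely at r2c2, so r2c2=3.
Step 2. [r2c3∈{2}] only 2 remains possible at r2c3 ⇒ r2c3=2.
Step 3. [r4c2∈{1}] r4c2 has the single candidate 1 ⇒ r4c2=1.
Step 4. [r3c2∈{4}] only 4 remains possible at r3c2, so r3c2=4.
Step 5. [r3c4∈{2}] r3c4 is down to just 2. So r3c4=2.
Step 6. [r1c2∈{2}] r1c2's peers cover all but 2. So r1c2=2.
Step 7. [r1c4∈{3}] nothing but 3 survives at r1c4. So r1c4=3.
Step 8. [r3c1∈{3}] r3c1's peers cover all but 3 ⇒ r3c1=3.

Answer: 1 2 4 3 / 4 3 2 1 / 3 4 1 2 / 2 1 3 4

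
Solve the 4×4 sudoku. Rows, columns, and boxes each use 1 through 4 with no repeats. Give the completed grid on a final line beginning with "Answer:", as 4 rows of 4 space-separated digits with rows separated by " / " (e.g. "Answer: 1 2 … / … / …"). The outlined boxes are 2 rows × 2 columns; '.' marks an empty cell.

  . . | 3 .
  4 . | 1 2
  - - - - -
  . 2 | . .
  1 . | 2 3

Step 1. [r1c4∈{4}] only 4 remains possible at r1c4, so r1c4=4.
Step 2. [r3c3∈{4}] r3c3 has the single candidate 4, so r3c3=4.
Step 3. [r4c2∈{4}] r4c2's peers cover all but 4. So r4c2=4.
Step 4. [r1c2∈{1}] nothing but 1 survives at r1c2, so r1c2=1.
Step 5. [r3c4∈{1}] r3c4 is down to just 1. So r3c4=1.
Step 6. [r2c2∈{3}] nothing but 3 survives at r2c2 ⇒ r2c2=3.
Step 7. [r1c1∈{2}] only 2 remains possible at r1c1 ⇒ r1c1=2.
Step 8. [r3c1∈{3}] nothing but 3 survives at r3c1, so r3c1=3.

Answer: 2 1 3 4 / 4 3 1 2 / 3 2 4 1 / 1 4 2 3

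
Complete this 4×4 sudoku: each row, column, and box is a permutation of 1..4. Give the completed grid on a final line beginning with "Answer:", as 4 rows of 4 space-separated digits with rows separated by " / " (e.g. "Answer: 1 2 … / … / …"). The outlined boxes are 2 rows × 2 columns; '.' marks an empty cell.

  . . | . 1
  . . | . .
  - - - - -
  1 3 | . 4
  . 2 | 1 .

Step 1. [r1c2∈{4}] r1c2's peers cover all but 4. So r1c2=4.
Step 2. [r2c4∈{2,3}] across col 4, 2 lands solely at r2c4 ⇒ r2c4=2.
Step 3. [r1c3∈{3}] only 3 remains possible at r1c3. So r1c3=3.
Step 4. [r3c3∈{2}] only 2 remains possible at r3c3. So r3c3=2.
Step 5. [r2c3∈{4}] nothing but 4 survives at r2c3 ⇒ r2c3=4.
Step 6. [r2c1∈{3}] r2c1's peers cover all but 3. So r2c1=3.
Step 7. [r4c1∈{4}] r4c1's peers cover all but 4, so r4c1=4.
Step 8. [r2c2∈{1}] r2c2 has the single candidate 1 ⇒ r2c2=1.
Step 9. [r4c4∈{3}] r4c4's peers cover all but 3, so r4c4=3.
Step 10. [r1c1∈{2}] only 2 remains possible at r1c1. So r1c1=2.

Answer: 2 4 3 1 / 3 1 4 2 / 1 3 2 4 / 4 2 1 3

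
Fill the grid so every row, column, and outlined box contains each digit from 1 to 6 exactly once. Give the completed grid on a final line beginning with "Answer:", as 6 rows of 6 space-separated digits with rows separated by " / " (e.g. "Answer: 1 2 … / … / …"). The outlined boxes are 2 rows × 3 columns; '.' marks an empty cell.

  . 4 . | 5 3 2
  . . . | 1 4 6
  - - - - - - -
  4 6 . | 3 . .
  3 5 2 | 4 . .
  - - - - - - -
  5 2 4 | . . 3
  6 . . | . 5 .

Step 1. [r4c6∈{1}] nothing but 1 survives at r4c6 ⇒ r4c6=1.
Step 2. [r6c2∈{1,3}] 1 has one home in col 2: r6c2 ⇒ r6c2=1.
Step 3. [r4c5∈{6}] r4c5 has the single candidate 6. So r4c5=6.
Step 4. [r2c3∈{3,5}] 5 has one home in row 2: r2c3. So r2c3=5.
Step 5. [r3c3∈{1}] r3c3 has the single candidate 1. So r3c3=1.
Step 6. [r5c5∈{1}] only 1 remains possible at r5c5. So r5c5=1.
Step 7. [r6c3∈{3}] r6c3's peers cover all but 3 ⇒ r6c3=3.
Step 8. [r6c4∈{2}] r6c4's peers cover all but 2, so r6c4=2.
Step 9. [r5c4∈{6}] r5c4 is down to just 6. So r5c4=6.
Step 10. [r6c6∈{4}] only 4 remains possible at r6c6, so r6c6=4.
Step 11. [r2c1∈{2}] r2c1 is down to just 2. So r2c1=2.
Step 12. [r3c5∈{2}] r3c5 has the single candidate 2. So r3c5=2.
Step 13. [r2c2∈{3}] r2c2 is down to just 3, so r2c2=3.
Step 14. [r1c3∈{6}] r1c3 has the single candidate 6, so r1c3=6.
Step 15. [r1c1∈{1}] nothing but 1 survives at r1c1 ⇒ r1c1=1.
Step 16. [r3c6∈{5}] only 5 remains possible at r3c6. So r3c6=5.

Answer: 1 4 6 5 3 2 / 2 3 5 1 4 6 / 4 6 1 3 2 5 / 3 5 2 4 6 1 / 5 2 4 6 1 3 / 6 1 3 2 5 4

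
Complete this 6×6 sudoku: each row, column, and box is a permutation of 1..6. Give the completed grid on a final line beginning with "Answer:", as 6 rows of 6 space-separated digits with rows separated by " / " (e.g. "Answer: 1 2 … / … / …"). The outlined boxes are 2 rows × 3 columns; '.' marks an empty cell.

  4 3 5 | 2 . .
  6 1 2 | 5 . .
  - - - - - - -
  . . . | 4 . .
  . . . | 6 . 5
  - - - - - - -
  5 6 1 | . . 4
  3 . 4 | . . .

Step 1. [r5c5∈{2,3}] r5c5 is the only open cell in row 5 admitting 2 ⇒ r5c5=2.
Step 2. [r3c6∈{1,2,3}] in col 6, 2 fits only at r3c6. So r3c6=2.
Step 3. [r4c1∈{1,2}] r4c1 is the only open cell in col 1 admitting 2, so r4c1=2.
Step 4. [r4c5∈{1,3}] row 4 places 1 nowhere but r4c5 ⇒ r4c5=1.
Step 5. [r3c5∈{3}] only 3 remains possible at r3c5 ⇒ r3c5=3.
Step 6. [r1c6∈{1,6}] row 1 places 1 nowhere but r1c6. So r1c6=1.
Step 7. [r6c5∈{5,6}] in row 6, 5 fits only at r6c5. So r6c5=5.
Step 8. [r2c6∈{3}] r2c6 has the single candidate 3 ⇒ r2c6=3.
Step 9. [r1c5∈{6}] r1c5's peers cover all but 6 ⇒ r1c5=6.
Step 10. [r5c4∈{3}] r5c4's peers cover all but 3 ⇒ r5c4=3.
Step 11. [r6c2∈{2}] nothing but 2 survives at r6c2, so r6c2=2.
Step 12. [r3c1∈{1}] nothing but 1 survives at r3c1 ⇒ r3c1=1.
Step 13. [r3c2∈{5}] r3c2's peers cover all but 5, so r3c2=5.
Step 14. [r3c3∈{6}] r3c3 has the single candidate 6. So r3c3=6.
Step 15. [r4c3∈{3}] r4c3 has the single candidate 3 ⇒ r4c3=3.
Step 16. [r4c2∈{4}] r4c2 is down to just 4. So r4c2=4.
Step 17. [r6c6∈{6}] only 6 remains possible at r6c6, so r6c6=6.
Step 18. [r2c5∈{4}] r2c5 has the single candidate 4 ⇒ r2c5=4.
Step 19. [r6c4∈{1}] r6c4's peers cover all but 1, so r6c4=1.

Answer: 4 3 5 2 6 1 / 6 1 2 5 4 3 / 1 5 6 4 3 2 / 2 4 3 6 1 5 / 5 6 1 3 2 4 / 3 2 4 1 5 6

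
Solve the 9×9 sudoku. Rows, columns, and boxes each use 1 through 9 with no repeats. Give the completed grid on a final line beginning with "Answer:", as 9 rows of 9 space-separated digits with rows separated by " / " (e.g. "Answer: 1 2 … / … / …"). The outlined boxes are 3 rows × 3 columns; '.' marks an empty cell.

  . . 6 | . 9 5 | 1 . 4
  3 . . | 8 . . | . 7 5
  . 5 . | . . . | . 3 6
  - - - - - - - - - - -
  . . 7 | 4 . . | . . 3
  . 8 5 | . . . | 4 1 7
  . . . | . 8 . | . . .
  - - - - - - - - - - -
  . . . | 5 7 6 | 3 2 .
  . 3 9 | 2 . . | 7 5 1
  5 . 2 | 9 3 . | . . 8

Step 1. [r8c1∈{4,6,8}] 6 has one home in row 8: r8c1 ⇒ r8c1=6.
Step 2. [r6c9∈{2,9}] 2 has one home in col 9: r6c9, so r6c9=2.
Step 3. [r9c6∈{1,4}] r9c6 is the only open cell in box 8 admitting 1, so r9c6=1.
Step 4. [r2c5∈{1,2,4,6}] row 2 places 6 nowhere but r2c5 ⇒ r2c5=6.
Step 5. [r5c5∈{2}] r5c5's peers cover all but 2, so r5c5=2.
Step 6. [r5c1∈{9}] nothing but 9 survives at r5c1. So r5c1=9.
Step 7. [r3c7∈{2,8,9}] 9 has one home in row 3: r3c7, so r3c7=9.
Step 8. [r6c3∈{1,3,4}] r6c3 is the only open cell in col 3 admitting 3 ⇒ r6c3=3.
Step 9. [r9c7∈{6}] nothing but 6 survives at r9c7 ⇒ r9c7=6.
Step 10. [r2c2∈{1,2,4,9}] 9 has one home in row 2: r2c2 ⇒ r2c2=9.
Step 11. [r2c3∈{1,4}] in row 2, 1 fits only at r2c3 ⇒ r2c3=1.
Step 12. [r2c6∈{2,4}] r2c6 is the only open cell in row 2 admitting 4. So r2c6=4.
Step 13. [r5c4∈{3,6}] r5c4 is the only open cell in row 5 admitting 6. So r5c4=6.
Step 14. [r4c7∈{5,8}] in col 7, 8 fits only at r4c7 ⇒ r4c7=8.
Step 15. [r3c5∈{1}] only 1 remains possible at r3c5 ⇒ r3c5=1.
Step 16. [r3c4∈{7}] nothing but 7 survives at r3c4. So r3c4=7.
Step 17. [r1c1∈{2,7,8}] r1c1 is the only open cell in col 1 admitting 7 ⇒ r1c1=7.
Step 18. [r4c6∈{9}] nothing but 9 survives at r4c6. So r4c6=9.
Step 19. [r1c2∈{2}] r1c2 has the single candidate 2 ⇒ r1c2=2.
Step 20. [r6c4∈{1}] r6c4 is down to just 1, so r6c4=1.
Step 21. [r6c1∈{4}] r6c1 is down to just 4, so r6c1=4.
Step 22. [r6c2∈{6}] r6c2's peers cover all but 6 ⇒ r6c2=6.
Step 23. [r4c2∈{1}] only 1 remains possible at r4c2, so r4c2=1.
Step 24. [r7c2∈{4}] r7c2 is down to just 4 ⇒ r7c2=4.
Step 25. [r7c3∈{8}] only 8 remains possible at r7c3, so r7c3=8.
Step 26. [r8c5∈{4}] nothing but 4 survives at r8c5 ⇒ r8c5=4.
Step 27. [r4c1∈{2}] nothing but 2 survives at r4c1 ⇒ r4c1=2.
Step 28. [r3c6∈{2}] only 2 remains possible at r3c6, so r3c6=2.
Step 29. [r6c8∈{9}] r6c8 has the single candidate 9, so r6c8=9.
Step 30. [r5c6∈{3}] r5c6 has the single candidate 3. So r5c6=3.
Step 31. [r3c3∈{4}] nothing but 4 survives at r3c3 ⇒ r3c3=4.
Step 32. [r3c1∈{8}] nothing but 8 survives at r3c1, so r3c1=8.
Step 33. [r4c8∈{6}] nothing but 6 survives at r4c8 ⇒ r4c8=6.
Step 34. [r7c1∈{1}] r7c1's peers cover all but 1, so r7c1=1.
Step 35. [r6c7∈{5}] r6c7 has the single candidate 5, so r6c7=5.
Step 36. [r4c5∈{5}] only 5 remains possible at r4c5, so r4c5=5.
Step 37. [r7c9∈{9}] r7c9 is down to just 9, so r7c9=9.
Step 38. [r2c7∈{2}] r2c7's peers cover all but 2 ⇒ r2c7=2.
Step 39. [r6c6∈{7}] r6c6's peers cover all but 7. So r6c6=7.
Step 40. [r1c8∈{8}] nothing but 8 survives at r1c8. So r1c8=8.
Step 41. [r8c6∈{8}] r8c6 is down to just 8. So r8c6=8.
Step 42. [r9c8∈{4}] only 4 remains possible at r9c8 ⇒ r9c8=4.
Step 43. [r1c4∈{3}] nothing but 3 survives at r1c4, so r1c4=3.
Step 44. [r9c2∈{7}] only 7 remains possible at r9c2. So r9c2=7.

Answer: 7 2 6 3 9 5 1 8 4 / 3 9 1 8 6 4 2 7 5 / 8 5 4 7 1 2 9 3 6 / 2 1 7 4 5 9 8 6 3 / 9 8 5 6 2 3 4 1 7 / 4 6 3 1 8 7 5 9 2 / 1 4 8 5 7 6 3 2 9 / 6 3 9 2 4 8 7 5 1 / 5 7 2 9 3 1 6 4 8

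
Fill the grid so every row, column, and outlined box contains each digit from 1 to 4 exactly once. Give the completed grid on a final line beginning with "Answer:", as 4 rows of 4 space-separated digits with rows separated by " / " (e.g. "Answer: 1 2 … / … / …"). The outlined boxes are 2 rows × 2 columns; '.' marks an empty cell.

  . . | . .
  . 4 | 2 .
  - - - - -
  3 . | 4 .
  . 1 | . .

Step 1. [r2c4∈{1,3}] 3 has one home in row 2: r2c4. So r2c4=3.
Step 2. [r3c2∈{2}] r3c2 has the single candidate 2. So r3c2=2.
Step 3. [r1c3∈{1}] r1c3 has the single candidate 1. So r1c3=1.
Step 4. [r4c3∈{3}] only 3 remains possible at r4c3. So r4c3=3.
Step 5. [r1c4∈{4}] r1c4 is down to just 4 ⇒ r1c4=4.
Step 6. [r1c1∈{2}] r1c1 has the single candidate 2. So r1c1=2.
Step 7. [r2c1∈{1}] nothing but 1 survives at r2c1, so r2c1=1.
Step 8. [r1c2∈{3}] r1c2 is down to just 3. So r1c2=3.
Step 9. [r3c4∈{1}] nothing but 1 survives at r3c4, so r3c4=1.
Step 10. [r4c4∈{2}] r4c4 is down to just 2. So r4c4=2.
Step 11. [r4c1∈{4}] r4c1's peers cover all but 4. So r4c1=4.

Answer: 2 3 1 4 / 1 4 2 3 / 3 2 4 1 / 4 1 3 2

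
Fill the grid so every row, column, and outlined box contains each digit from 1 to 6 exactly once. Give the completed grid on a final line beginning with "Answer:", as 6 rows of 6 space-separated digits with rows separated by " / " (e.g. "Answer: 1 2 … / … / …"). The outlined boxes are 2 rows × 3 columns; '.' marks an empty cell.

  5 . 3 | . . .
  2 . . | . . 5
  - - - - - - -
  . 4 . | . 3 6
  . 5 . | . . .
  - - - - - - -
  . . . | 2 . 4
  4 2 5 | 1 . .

Step 1. [r3c1∈{1}] r3c1 has the single candidate 1 ⇒ r3c1=1.
Step 2. [r2c3∈{1,4,6}] in col 3, 4 fits only at r2c3, so r2c3=4.
Step 3. [r6c5∈{6}] r6c5 is down to just 6, so r6c5=6.
Step 4. [r2c5∈{1}] r2c5 is down to just 1 ⇒ r2c5=1.
Step 5. [r2c2∈{6}] r2c2 is down to just 6 ⇒ r2c2=6.
Step 6. [r5c3∈{1,6}] 1 has one home in col 3: r5c3. So r5c3=1.
Step 7. [r4c3∈{2,6}] in col 3, 6 fits only at r4c3 ⇒ r4c3=6.
Step 8. [r4c4∈{4}] r4c4's peers cover all but 4. So r4c4=4.
Step 9. [r1c6∈{2}] r1c6's peers cover all but 2. So r1c6=2.
Step 10. [r5c1∈{3,6}] 6 has one home in row 5: r5c1 ⇒ r5c1=6.
Step 11. [r6c6∈{3}] only 3 remains possible at r6c6, so r6c6=3.
Step 12. [r4c5∈{2}] only 2 remains possible at r4c5. So r4c5=2.
Step 13. [r2c4∈{3}] nothing but 3 survives at r2c4 ⇒ r2c4=3.
Step 14. [r4c6∈{1}] nothing but 1 survives at r4c6, so r4c6=1.
Step 15. [r5c5∈{5}] only 5 remains possible at r5c5 ⇒ r5c5=5.
Step 16. [r3c3∈{2}] only 2 remains possible at r3c3. So r3c3=2.
Step 17. [r1c4∈{6}] r1c4's peers cover all but 6, so r1c4=6.
Step 18. [r5c2∈{3}] nothing but 3 survives at r5c2, so r5c2=3.
Step 19. [r3c4∈{5}] r3c4's peers cover all but 5, so r3c4=5.
Step 20. [r1c2∈{1}] r1c2 has the single candidate 1 ⇒ r1c2=1.
Step 21. [r1c5∈{4}] r1c5 is down to just 4. So r1c5=4.
Step 22. [r4c1∈{3}] r4c1's peers cover all but 3. So r4c1=3.

Answer: 5 1 3 6 4 2 / 2 6 4 3 1 5 / 1 4 2 5 3 6 / 3 5 6 4 2 1 / 6 3 1 2 5 4 / 4 2 5 1 6 3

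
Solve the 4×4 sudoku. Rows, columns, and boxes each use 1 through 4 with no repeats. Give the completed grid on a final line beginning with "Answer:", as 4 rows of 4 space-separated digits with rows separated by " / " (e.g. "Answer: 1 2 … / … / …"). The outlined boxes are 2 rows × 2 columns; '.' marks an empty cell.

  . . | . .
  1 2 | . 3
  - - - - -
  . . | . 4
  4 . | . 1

Step 1. [r4c2∈{3}] r4c2 is down to just 3 ⇒ r4c2=3.
Step 2. [r4c3∈{2}] nothing but 2 survives at r4c3. So r4c3=2.
Step 3. [r1c2∈{4}] nothing but 4 survives at r1c2 ⇒ r1c2=4.
Step 4. [r1c4∈{2}] r1c4's peers cover all but 2. So r1c4=2.
Step 5. [r3c3∈{3}] only 3 remains possible at r3c3. So r3c3=3.
Step 6. [r1c1∈{3}] nothing but 3 survives at r1c1 ⇒ r1c1=3.
Step 7. [r3c2∈{1}] r3c2 has the single candidate 1 ⇒ r3c2=1.
Step 8. [r3c1∈{2}] r3c1 is down to just 2, so r3c1=2.
Step 9. [r2c3∈{4}] only 4 remains possible at r2c3, so r2c3=4.
Step 10. [r1c3∈{1}] r1c3 is down to just 1 ⇒ r1c3=1.

Answer: 3 4 1 2 / 1 2 4 3 / 2 1 3 4 / 4 3 2 1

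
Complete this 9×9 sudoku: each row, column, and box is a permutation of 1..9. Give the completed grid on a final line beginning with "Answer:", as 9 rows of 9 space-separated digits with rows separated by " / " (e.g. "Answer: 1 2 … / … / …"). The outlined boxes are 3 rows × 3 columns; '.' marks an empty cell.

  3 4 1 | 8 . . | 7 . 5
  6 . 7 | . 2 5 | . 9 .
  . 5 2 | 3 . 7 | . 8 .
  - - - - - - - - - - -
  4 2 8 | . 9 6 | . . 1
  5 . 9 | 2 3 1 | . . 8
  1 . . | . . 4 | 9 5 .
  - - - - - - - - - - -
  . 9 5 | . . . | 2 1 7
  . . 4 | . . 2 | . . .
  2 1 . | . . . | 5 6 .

Step 1. [r8c2∈{3,6,7,8}] 6 has one home in box 7: r8c2, so r8c2=6.
Step 2. [r9c9∈{3,4,9}] across box 9, 4 lands solely at r9c9, so r9c9=4.
Step 3. [r6c4∈{7}] r6c4's peers cover all but 7, so r6c4=7.
Step 4. [r8c5∈{1,5,7,8}] r8c5 is the only open cell in col 5 admitting 5. So r8c5=5.
Step 5. [r4c7∈{3}] r4c7 has the single candidate 3, so r4c7=3.
Step 6. [r3c5∈{1,4,6}] across col 5, 1 lands solely at r3c5. So r3c5=1.
Step 7. [r5c7∈{4,6}] row 5 places 6 nowhere but r5c7. So r5c7=6.
Step 8. [r7c1∈{8}] nothing but 8 survives at r7c1. So r7c1=8.
Step 9. [r9c6∈{3,8,9}] 8 has one home in col 6: r9c6 ⇒ r9c6=8.
Step 10. [r7c5∈{4,6}] 4 has one home in col 5: r7c5, so r7c5=4.
Step 11. [r8c9∈{3,9}] r8c9 is the only open cell in col 9 admitting 9 ⇒ r8c9=9.
Step 12. [r3c7∈{4}] r3c7 has the single candidate 4 ⇒ r3c7=4.
Step 13. [r6c3∈{3,6}] across row 6, 6 lands solely at r6c3, so r6c3=6.
Step 14. [r5c8∈{4,7}] in row 5, 4 fits only at r5c8 ⇒ r5c8=4.
Step 15. [r1c5∈{6}] r1c5 is down to just 6. So r1c5=6.
Step 16. [r2c9∈{3}] r2c9's peers cover all but 3, so r2c9=3.
Step 17. [r7c6∈{3}] nothing but 3 survives at r7c6. So r7c6=3.
Step 18. [r2c4∈{4}] r2c4 is down to just 4, so r2c4=4.
Step 19. [r9c3∈{3}] only 3 remains possible at r9c3, so r9c3=3.
Step 20. [r8c7∈{8}] only 8 remains possible at r8c7 ⇒ r8c7=8.
Step 21. [r6c9∈{2}] only 2 remains possible at r6c9, so r6c9=2.
Step 22. [r2c7∈{1}] r2c7 has the single candidate 1. So r2c7=1.
Step 23. [r3c9∈{6}] r3c9 is down to just 6. So r3c9=6.
Step 24. [r9c4∈{9}] nothing but 9 survives at r9c4, so r9c4=9.
Step 25. [r8c4∈{1}] only 1 remains possible at r8c4, so r8c4=1.
Step 26. [r4c8∈{7}] only 7 remains possible at r4c8, so r4c8=7.
Step 27. [r9c5∈{7}] r9c5 has the single candidate 7 ⇒ r9c5=7.
Step 28. [r3c1∈{9}] r3c1 has the single candidate 9 ⇒ r3c1=9.
Step 29. [r4c4∈{5}] only 5 remains possible at r4c4, so r4c4=5.
Step 30. [r8c8∈{3}] only 3 remains possible at r8c8 ⇒ r8c8=3.
Step 31. [r5c2∈{7}] only 7 remains possible at r5c2, so r5c2=7.
Step 32. [r6c2∈{3}] only 3 remains possible at r6c2 ⇒ r6c2=3.
Step 33. [r7c4∈{6}] only 6 remains possible at r7c4, so r7c4=6.
Step 34. [r2c2∈{8}] r2c2 has the single candidate 8 ⇒ r2c2=8.
Step 35. [r1c6∈{9}] nothing but 9 survives at r1c6. So r1c6=9.
Step 36. [r6c5∈{8}] r6c5 has the single candidate 8 ⇒ r6c5=8.
Step 37. [r8c1∈{7}] nothing but 7 survives at r8c1, so r8c1=7.
Step 38. [r1c8∈{2}] r1c8's peers cover all but 2, so r1c8=2.

Answer: 3 4 1 8 6 9 7 2 5 / 6 8 7 4 2 5 1 9 3 / 9 5 2 3 1 7 4 8 6 / 4 2 8 5 9 6 3 7 1 / 5 7 9 2 3 1 6 4 8 / 1 3 6 7 8 4 9 5 2 / 8 9 5 6 4 3 2 1 7 / 7 6 4 1 5 2 8 3 9 / 2 1 3 9 7 8 5 6 4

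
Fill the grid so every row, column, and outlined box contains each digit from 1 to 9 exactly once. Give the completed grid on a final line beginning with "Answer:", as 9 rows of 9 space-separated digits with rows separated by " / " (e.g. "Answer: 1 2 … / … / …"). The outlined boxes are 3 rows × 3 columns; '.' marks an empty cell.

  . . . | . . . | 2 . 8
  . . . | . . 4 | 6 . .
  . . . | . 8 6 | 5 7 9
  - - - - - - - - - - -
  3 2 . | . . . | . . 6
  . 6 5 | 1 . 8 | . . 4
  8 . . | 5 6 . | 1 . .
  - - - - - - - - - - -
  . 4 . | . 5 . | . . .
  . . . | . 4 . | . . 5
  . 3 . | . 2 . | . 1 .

Step 1. [r2c8∈{3}] nothing but 3 survives at r2c8. So r2c8=3.
Step 2. [r9c9∈{7}] r9c9's peers cover all but 7 ⇒ r9c9=7.
Step 3. [r9c6∈{9}] only 9 remains possible at r9c6. So r9c6=9.
Step 4. [r4c6∈{7}] r4c6 has the single candidate 7. So r4c6=7.
Step 5. [r3c2∈{1}] r3c2's peers cover all but 1. So r3c2=1.
Step 6. [r4c5∈{9}] r4c5 is down to just 9 ⇒ r4c5=9.
Step 7. [r5c8∈{2,9}] in row 5, 2 fits only at r5c8 ⇒ r5c8=2.
Step 8. [r6c8∈{9}] nothing but 9 survives at r6c8, so r6c8=9.
Step 9. [r6c2∈{7}] r6c2 has the single candidate 7. So r6c2=7.
Step 10. [r5c1∈{9}] only 9 remains possible at r5c1, so r5c1=9.
Step 11. [r4c7∈{8}] r4c7 has the single candidate 8. So r4c7=8.
Step 12. [r1c6∈{1,3,5}] r1c6 is the only open cell in col 6 admitting 5. So r1c6=5.
Step 13. [r1c2∈{9}] r1c2 is down to just 9. So r1c2=9.
Step 14. [r8c2∈{8}] only 8 remains possible at r8c2 ⇒ r8c2=8.
Step 15. [r9c3∈{6}] nothing but 6 survives at r9c3, so r9c3=6.
Step 16. [r5c5∈{3}] r5c5's peers cover all but 3, so r5c5=3.
Step 17. [r7c9∈{2,3}] across col 9, 2 lands solely at r7c9 ⇒ r7c9=2.
Step 18. [r6c3∈{4}] r6c3's peers cover all but 4 ⇒ r6c3=4.
Step 19. [r1c1∈{4,6,7}] row 1 places 6 nowhere but r1c1. So r1c1=6.
Step 20. [r8c8∈{6}] nothing but 6 survives at r8c8. So r8c8=6.
Step 21. [r7c4∈{3,6,7,8}] row 7 places 6 nowhere but r7c4 ⇒ r7c4=6.
Step 22. [r8c4∈{3,7}] in box 8, 7 fits only at r8c4, so r8c4=7.
Step 23. [r4c3∈{1}] r4c3 is down to just 1 ⇒ r4c3=1.
Step 24. [r2c3∈{2,7,8}] row 2 places 8 nowhere but r2c3. So r2c3=8.
Step 25. [r1c4∈{3}] r1c4 is down to just 3 ⇒ r1c4=3.
Step 26. [r1c3∈{7}] r1c3 is down to just 7, so r1c3=7.
Step 27. [r3c4∈{2}] only 2 remains possible at r3c4, so r3c4=2.
Step 28. [r2c1∈{2,5}] across row 2, 2 lands solely at r2c1 ⇒ r2c1=2.
Step 29. [r7c3∈{9}] only 9 remains possible at r7c3. So r7c3=9.
Step 30. [r7c7∈{3}] r7c7's peers cover all but 3. So r7c7=3.
Step 31. [r7c6∈{1}] nothing but 1 survives at r7c6 ⇒ r7c6=1.
Step 32. [r2c5∈{1,7}] 7 has one home in row 2: r2c5, so r2c5=7.
Step 33. [r3c3∈{3}] only 3 remains possible at r3c3, so r3c3=3.
Step 34. [r5c7∈{7}] r5c7 is down to just 7. So r5c7=7.
Step 35. [r1c8∈{4}] r1c8's peers cover all but 4 ⇒ r1c8=4.
Step 36. [r8c6∈{3}] r8c6 has the single candidate 3 ⇒ r8c6=3.
Step 37. [r2c2∈{5}] nothing but 5 survives at r2c2 ⇒ r2c2=5.
Step 38. [r2c9∈{1}] nothing but 1 survives at r2c9. So r2c9=1.
Step 39. [r7c8∈{8}] r7c8 is down to just 8 ⇒ r7c8=8.
Step 40. [r4c8∈{5}] r4c8 is down to just 5, so r4c8=5.
Step 41. [r9c1∈{5}] r9c1 is down to just 5, so r9c1=5.
Step 42. [r6c6∈{2}] only 2 remains possible at r6c6 ⇒ r6c6=2.
Step 43. [r9c7∈{4}] only 4 remains possible at r9c7 ⇒ r9c7=4.
Step 44. [r1c5∈{1}] r1c5's peers cover all but 1, so r1c5=1.
Step 45. [r3c1∈{4}] only 4 remains possible at r3c1 ⇒ r3c1=4.
Step 46. [r8c1∈{1}] nothing but 1 survives at r8c1. So r8c1=1.
Step 47. [r2c4∈{9}] nothing but 9 survives at r2c4, so r2c4=9.
Step 48. [r4c4∈{4}] nothing but 4 survives at r4c4. So r4c4=4.
Step 49. [r8c7∈{9}] r8c7 is down to just 9, so r8c7=9.
Step 50. [r8c3∈{2}] r8c3 has the single candidate 2. So r8c3=2.
Step 51. [r9c4∈{8}] r9c4 is down to just 8 ⇒ r9c4=8.
Step 52. [r7c1∈{7}] r7c1 is down to just 7. So r7c1=7.
Step 53. [r6c9∈{3}] only 3 remains possible at r6c9, so r6c9=3.

Answer: 6 9 7 3 1 5 2 4 8 / 2 5 8 9 7 4 6 3 1 / 4 1 3 2 8 6 5 7 9 / 3 2 1 4 9 7 8 5 6 / 9 6 5 1 3 8 7 2 4 / 8 7 4 5 6 2 1 9 3 / 7 4 9 6 5 1 3 8 2 / 1 8 2 7 4 3 9 6 5 / 5 3 6 8 2 9 4 1 7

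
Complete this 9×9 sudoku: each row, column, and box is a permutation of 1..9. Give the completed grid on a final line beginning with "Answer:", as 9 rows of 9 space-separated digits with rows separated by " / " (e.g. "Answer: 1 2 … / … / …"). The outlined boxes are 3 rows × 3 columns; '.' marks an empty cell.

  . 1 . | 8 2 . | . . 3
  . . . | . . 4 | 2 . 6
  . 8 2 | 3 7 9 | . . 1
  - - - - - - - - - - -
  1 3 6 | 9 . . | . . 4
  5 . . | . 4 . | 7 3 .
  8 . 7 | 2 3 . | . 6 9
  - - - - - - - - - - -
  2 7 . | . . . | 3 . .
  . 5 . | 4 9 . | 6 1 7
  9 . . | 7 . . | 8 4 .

Step 1. [r3c8∈{5}] r3c8's peers cover all but 5. So r3c8=5.
Step 2. [r1c6∈{5,6}] r1c6 is the only open cell in box 2 admitting 6, so r1c6=6.
Step 3. [r2c2∈{9}] nothing but 9 survives at r2c2, so r2c2=9.
Step 4. [r8c1∈{3}] r8c1's peers cover all but 3. So r8c1=3.
Step 5. [r7c9∈{5}] only 5 remains possible at r7c9 ⇒ r7c9=5.
Step 6. [r9c6∈{1,2,3,5}] 3 has one home in row 9: r9c6 ⇒ r9c6=3.
Step 7. [r9c5∈{1,5,6}] 5 has one home in row 9: r9c5. So r9c5=5.
Step 8. [r4c5∈{8}] only 8 remains possible at r4c5 ⇒ r4c5=8.
Step 9. [r5c6∈{1}] r5c6's peers cover all but 1, so r5c6=1.
Step 10. [r7c3∈{1,4,8}] r7c3 is the only open cell in row 7 admitting 4. So r7c3=4.
Step 11. [r4c7∈{5}] nothing but 5 survives at r4c7 ⇒ r4c7=5.
Step 12. [r3c7∈{4}] only 4 remains possible at r3c7. So r3c7=4.
Step 13. [r2c5∈{1}] r2c5 is down to just 1, so r2c5=1.
Step 14. [r2c1∈{7}] r2c1's peers cover all but 7, so r2c1=7.
Step 15. [r2c4∈{5}] r2c4's peers cover all but 5, so r2c4=5.
Step 16. [r1c8∈{7,9}] 7 has one home in row 1: r1c8. So r1c8=7.
Step 17. [r4c8∈{2}] r4c8's peers cover all but 2, so r4c8=2.
Step 18. [r7c4∈{1,6}] in row 7, 1 fits only at r7c4, so r7c4=1.
Step 19. [r8c3∈{8}] r8c3 is down to just 8. So r8c3=8.
Step 20. [r6c2∈{4}] r6c2 has the single candidate 4, so r6c2=4.
Step 21. [r5c4∈{6}] only 6 remains possible at r5c4 ⇒ r5c4=6.
Step 22. [r8c6∈{2}] r8c6 has the single candidate 2, so r8c6=2.
Step 23. [r6c7∈{1}] r6c7 has the single candidate 1 ⇒ r6c7=1.
Step 24. [r3c1∈{6}] r3c1's peers cover all but 6 ⇒ r3c1=6.
Step 25. [r7c8∈{9}] r7c8 has the single candidate 9, so r7c8=9.
Step 26. [r6c6∈{5}] r6c6 is down to just 5 ⇒ r6c6=5.
Step 27. [r9c3∈{1}] nothing but 1 survives at r9c3 ⇒ r9c3=1.
Step 28. [r4c6∈{7}] nothing but 7 survives at r4c6 ⇒ r4c6=7.
Step 29. [r5c2∈{2}] r5c2's peers cover all but 2 ⇒ r5c2=2.
Step 30. [r5c3∈{9}] nothing but 9 survives at r5c3. So r5c3=9.
Step 31. [r1c3∈{5}] only 5 remains possible at r1c3. So r1c3=5.
Step 32. [r2c8∈{8}] r2c8 has the single candidate 8, so r2c8=8.
Step 33. [r5c9∈{8}] r5c9 has the single candidate 8 ⇒ r5c9=8.
Step 34. [r1c7∈{9}] nothing but 9 survives at r1c7 ⇒ r1c7=9.
Step 35. [r7c6∈{8}] r7c6's peers cover all but 8. So r7c6=8.
Step 36. [r2c3∈{3}] r2c3 has the single candidate 3. So r2c3=3.
Step 37. [r9c2∈{6}] r9c2 has the single candidate 6 ⇒ r9c2=6.
Step 38. [r7c5∈{6}] r7c5 is down to just 6, so r7c5=6.
Step 39. [r9c9∈{2}] nothing but 2 survives at r9c9. So r9c9=2.
Step 40. [r1c1∈{4}] nothing but 4 survives at r1c1, so r1c1=4.

Answer: 4 1 5 8 2 6 9 7 3 / 7 9 3 5 1 4 2 8 6 / 6 8 2 3 7 9 4 5 1 / 1 3 6 9 8 7 5 2 4 / 5 2 9 6 4 1 7 3 8 / 8 4 7 2 3 5 1 6 9 / 2 7 4 1 6 8 3 9 5 / 3 5 8 4 9 2 6 1 7 / 9 6 1 7 5 3 8 4 2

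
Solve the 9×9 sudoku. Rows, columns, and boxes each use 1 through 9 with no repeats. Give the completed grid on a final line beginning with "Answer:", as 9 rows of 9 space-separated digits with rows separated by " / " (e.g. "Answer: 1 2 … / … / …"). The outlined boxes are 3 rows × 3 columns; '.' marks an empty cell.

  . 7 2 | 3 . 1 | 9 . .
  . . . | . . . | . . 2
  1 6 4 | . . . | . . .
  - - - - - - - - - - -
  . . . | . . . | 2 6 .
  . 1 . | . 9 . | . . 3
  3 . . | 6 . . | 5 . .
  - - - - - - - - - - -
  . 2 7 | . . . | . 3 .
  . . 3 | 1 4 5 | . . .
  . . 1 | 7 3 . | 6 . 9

Step 1. [r5c1∈{2,4,5,6,7,8}] 2 has one home in col 1: r5c1. So r5c1=2.
Step 2. [r4c1∈{4,5,7,8,9}] in col 1, 7 fits only at r4c1, so r4c1=7.
Step 3. [r6c8∈{1,4,7,8,9}] across col 8, 9 lands solely at r6c8 ⇒ r6c8=9.
Step 4. [r6c3∈{8}] r6c3 is down to just 8 ⇒ r6c3=8.
Step 5. [r2c8∈{1,4,5,7,8}] r2c8 is the only open cell in col 8 admitting 1, so r2c8=1.
Step 6. [r3c4∈{2,5,8,9}] r3c4 is the only open cell in col 4 admitting 2 ⇒ r3c4=2.
Step 7. [r3c6∈{7,8,9}] 9 has one home in row 3: r3c6, so r3c6=9.
Step 8. [r6c2∈{4}] r6c2's peers cover all but 4. So r6c2=4.
Step 9. [r1c9∈{4,5,6,8}] in col 9, 6 fits only at r1c9. So r1c9=6.
Step 10. [r1c8∈{4,5,8}] 4 has one home in row 1: r1c8. So r1c8=4.
Step 11. [r2c2∈{3,5,8,9}] r2c2 is the only open cell in col 2 admitting 3. So r2c2=3.
Step 12. [r7c7∈{1,4,8}] r7c7 is the only open cell in col 7 admitting 1. So r7c7=1.
Step 13. [r5c7∈{4,7,8}] col 7 places 4 nowhere but r5c7, so r5c7=4.
Step 14. [r7c9∈{4,5,8}] col 9 places 4 nowhere but r7c9. So r7c9=4.
Step 15. [r7c1∈{5,6,8,9}] row 7 places 5 nowhere but r7c1. So r7c1=5.
Step 16. [r2c3∈{5,9}] r2c3 is the only open cell in box 1 admitting 5 ⇒ r2c3=5.
Step 17. [r9c2∈{8}] r9c2 is down to just 8 ⇒ r9c2=8.
Step 18. [r3c9∈{5,7,8}] in col 9, 5 fits only at r3c9 ⇒ r3c9=5.
Step 19. [r8c8∈{2,7,8}] row 8 places 2 nowhere but r8c8 ⇒ r8c8=2.
Step 20. [r6c5∈{1,2,7}] in col 5, 2 fits only at r6c5 ⇒ r6c5=2.
Step 21. [r6c6∈{7}] nothing but 7 survives at r6c6. So r6c6=7.
Step 22. [r5c6∈{8}] only 8 remains possible at r5c6, so r5c6=8.
Step 23. [r3c8∈{7,8}] col 8 places 8 nowhere but r3c8, so r3c8=8.
Step 24. [r4c2∈{5,9}] r4c2 is the only open cell in col 2 admitting 5, so r4c2=5.
Step 25. [r2c7∈{7}] nothing but 7 survives at r2c7 ⇒ r2c7=7.
Step 26. [r2c1∈{8,9}] across row 2, 9 lands solely at r2c1, so r2c1=9.
Step 27. [r4c9∈{1,8}] row 4 places 8 nowhere but r4c9 ⇒ r4c9=8.
Step 28. [r4c4∈{4}] r4c4 has the single candidate 4 ⇒ r4c4=4.
Step 29. [r2c4∈{8}] r2c4 has the single candidate 8, so r2c4=8.
Step 30. [r7c6∈{6}] nothing but 6 survives at r7c6. So r7c6=6.
Step 31. [r5c3∈{6}] r5c3's peers cover all but 6. So r5c3=6.
Step 32. [r8c9∈{7}] r8c9 has the single candidate 7, so r8c9=7.
Step 33. [r6c9∈{1}] r6c9 has the single candidate 1. So r6c9=1.
Step 34. [r3c5∈{7}] nothing but 7 survives at r3c5, so r3c5=7.
Step 35. [r2c6∈{4}] only 4 remains possible at r2c6, so r2c6=4.
Step 36. [r8c7∈{8}] r8c7 has the single candidate 8 ⇒ r8c7=8.
Step 37. [r7c4∈{9}] r7c4 is down to just 9, so r7c4=9.
Step 38. [r9c1∈{4}] only 4 remains possible at r9c1, so r9c1=4.
Step 39. [r9c6∈{2}] only 2 remains possible at r9c6. So r9c6=2.
Step 40. [r4c6∈{3}] nothing but 3 survives at r4c6 ⇒ r4c6=3.
Step 41. [r4c5∈{1}] r4c5's peers cover all but 1, so r4c5=1.
Step 42. [r7c5∈{8}] r7c5 is down to just 8. So r7c5=8.
Step 43. [r1c1∈{8}] r1c1's peers cover all but 8, so r1c1=8.
Step 44. [r5c8∈{7}] nothing but 7 survives at r5c8. So r5c8=7.
Step 45. [r5c4∈{5}] r5c4's peers cover all but 5 ⇒ r5c4=5.
Step 46. [r4c3∈{9}] r4c3 is down to just 9. So r4c3=9.
Step 47. [r3c7∈{3}] only 3 remains possible at r3c7, so r3c7=3.
Step 48. [r8c2∈{9}] nothing but 9 survives at r8c2, so r8c2=9.
Step 49. [r1c5∈{5}] only 5 remains possible at r1c5 ⇒ r1c5=5.
Step 50. [r9c8∈{5}] r9c8's peers cover all but 5 ⇒ r9c8=5.
Step 51. [r8c1∈{6}] nothing but 6 survives at r8c1. So r8c1=6.
Step 52. [r2c5∈{6}] r2c5 is down to just 6 ⇒ r2c5=6.

Answer: 8 7 2 3 5 1 9 4 6 / 9 3 5 8 6 4 7 1 2 / 1 6 4 2 7 9 3 8 5 / 7 5 9 4 1 3 2 6 8 / 2 1 6 5 9 8 4 7 3 / 3 4 8 6 2 7 5 9 1 / 5 2 7 9 8 6 1 3 4 / 6 9 3 1 4 5 8 2 7 / 4 8 1 7 3 2 6 5 9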